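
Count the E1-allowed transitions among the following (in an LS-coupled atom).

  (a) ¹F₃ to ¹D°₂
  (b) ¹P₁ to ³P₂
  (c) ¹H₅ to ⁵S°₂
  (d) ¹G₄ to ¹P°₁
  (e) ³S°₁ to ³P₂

(a) allowed
(b) forbidden (parity, ΔS fail)
(c) forbidden (ΔS, ΔL, ΔJ fail)
(d) forbidden (ΔL, ΔJ fail)
(e) allowed
Total allowed: 2 of 5.

2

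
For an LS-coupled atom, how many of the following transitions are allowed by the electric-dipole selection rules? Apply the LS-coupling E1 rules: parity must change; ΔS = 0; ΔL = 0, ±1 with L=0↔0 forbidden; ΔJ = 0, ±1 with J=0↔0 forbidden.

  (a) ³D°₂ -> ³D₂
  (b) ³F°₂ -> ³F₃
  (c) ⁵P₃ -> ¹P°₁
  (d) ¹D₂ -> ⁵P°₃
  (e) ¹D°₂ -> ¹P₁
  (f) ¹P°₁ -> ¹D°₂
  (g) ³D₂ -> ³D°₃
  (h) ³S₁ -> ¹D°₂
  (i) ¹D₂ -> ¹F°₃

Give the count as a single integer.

5

(a) allowed
(b) allowed
(c) forbidden (ΔS, ΔJ fail)
(d) forbidden (ΔS fails)
(e) allowed
(f) forbidden (parity fails)
(g) allowed
(h) forbidden (ΔS, ΔL fail)
(i) allowed
Total allowed: 5 of 9.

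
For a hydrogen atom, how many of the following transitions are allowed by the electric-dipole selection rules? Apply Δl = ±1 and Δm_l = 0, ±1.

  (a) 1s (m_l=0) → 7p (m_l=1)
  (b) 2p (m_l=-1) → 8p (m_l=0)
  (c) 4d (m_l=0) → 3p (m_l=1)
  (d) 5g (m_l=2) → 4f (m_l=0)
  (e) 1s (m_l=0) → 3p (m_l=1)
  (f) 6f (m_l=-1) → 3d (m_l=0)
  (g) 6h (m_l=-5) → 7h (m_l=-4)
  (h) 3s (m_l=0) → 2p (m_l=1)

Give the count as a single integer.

(a) allowed
(b) forbidden — Δl = +0 (E1 requires Δl = ±1)
(c) allowed
(d) forbidden — Δm_l = -2 (E1 requires Δm_l = 0, ±1)
(e) allowed
(f) allowed
(g) forbidden — Δl = +0 (E1 requires Δl = ±1)
(h) allowed
Total allowed: 5 of 8.

5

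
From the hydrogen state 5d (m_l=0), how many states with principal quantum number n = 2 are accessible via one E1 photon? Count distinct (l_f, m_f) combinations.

E1 requires Δl = ±1, so l_f ∈ {1, 3}; with 0 ≤ l_f ≤ n_f−1 = 1, the allowed l_f values are {1}.
For l_f = 1: m_f ∈ {m_i−1, m_i, m_i+1} ∩ [−1, 1] = {-1, 0, 1} → 3 states.
Total: 3.

3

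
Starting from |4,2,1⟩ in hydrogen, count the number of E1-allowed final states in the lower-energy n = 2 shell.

E1 requires Δl = ±1, so l_f ∈ {1, 3}; with 0 ≤ l_f ≤ n_f−1 = 1, the allowed l_f values are {1}.
For l_f = 1: m_f ∈ {m_i−1, m_i, m_i+1} ∩ [−1, 1] = {0, 1} → 2 states.
Total: 2.

2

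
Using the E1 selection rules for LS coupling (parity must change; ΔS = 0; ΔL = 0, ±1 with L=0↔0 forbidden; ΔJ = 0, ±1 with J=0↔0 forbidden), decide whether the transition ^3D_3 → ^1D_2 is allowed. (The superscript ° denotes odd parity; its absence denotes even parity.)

forbidden

Parity must change: even → even — fails.
ΔS = 0: S: 1 → 0 — fails.
ΔL = 0, ±1 (not L=0↔0): L: 2 → 2, ΔL = +0 — passes.
ΔJ = 0, ±1 (not J=0↔0): J: 3 → 2, ΔJ = -1 — passes.
Rule(s) violated: parity, ΔS.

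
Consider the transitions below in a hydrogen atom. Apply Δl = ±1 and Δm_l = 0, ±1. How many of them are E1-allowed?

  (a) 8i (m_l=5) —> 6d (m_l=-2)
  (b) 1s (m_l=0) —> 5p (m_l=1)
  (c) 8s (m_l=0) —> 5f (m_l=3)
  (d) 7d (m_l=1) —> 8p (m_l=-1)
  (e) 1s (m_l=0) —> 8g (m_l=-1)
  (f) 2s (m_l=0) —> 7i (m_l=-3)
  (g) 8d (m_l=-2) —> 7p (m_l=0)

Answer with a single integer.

1

(a) forbidden — Δl = -4 (E1 requires Δl = ±1); Δm_l = -7 (E1 requires Δm_l = 0, ±1)
(b) allowed
(c) forbidden — Δl = +3 (E1 requires Δl = ±1); Δm_l = +3 (E1 requires Δm_l = 0, ±1)
(d) forbidden — Δm_l = -2 (E1 requires Δm_l = 0, ±1)
(e) forbidden — Δl = +4 (E1 requires Δl = ±1)
(f) forbidden — Δl = +6 (E1 requires Δl = ±1); Δm_l = -3 (E1 requires Δm_l = 0, ±1)
(g) forbidden — Δm_l = +2 (E1 requires Δm_l = 0, ±1)
Total allowed: 1 of 7.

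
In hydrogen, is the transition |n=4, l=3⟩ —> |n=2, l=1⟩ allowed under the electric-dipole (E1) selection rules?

Initial l = 3, final l = 1, so Δl = -2. E1 requires Δl = ±1: violated.
The transition is electric-dipole forbidden.

forbidden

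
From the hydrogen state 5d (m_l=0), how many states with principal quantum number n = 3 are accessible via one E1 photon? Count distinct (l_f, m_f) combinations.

E1 requires Δl = ±1, so l_f ∈ {1, 3}; with 0 ≤ l_f ≤ n_f−1 = 2, the allowed l_f values are {1}.
For l_f = 1: m_f ∈ {m_i−1, m_i, m_i+1} ∩ [−1, 1] = {-1, 0, 1} → 3 states.
Total: 3.

3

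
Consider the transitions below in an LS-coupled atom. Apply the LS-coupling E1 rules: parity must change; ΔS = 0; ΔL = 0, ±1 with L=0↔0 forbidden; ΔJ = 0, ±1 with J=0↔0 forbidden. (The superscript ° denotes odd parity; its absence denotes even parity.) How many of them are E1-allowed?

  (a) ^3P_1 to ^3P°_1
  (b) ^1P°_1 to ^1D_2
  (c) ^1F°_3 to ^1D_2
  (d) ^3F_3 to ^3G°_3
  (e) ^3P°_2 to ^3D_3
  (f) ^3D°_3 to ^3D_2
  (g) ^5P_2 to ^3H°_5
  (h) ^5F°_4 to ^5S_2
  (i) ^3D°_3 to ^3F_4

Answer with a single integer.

7

(a) allowed
(b) allowed
(c) allowed
(d) allowed
(e) allowed
(f) allowed
(g) forbidden (ΔS, ΔL, ΔJ fail)
(h) forbidden (ΔL, ΔJ fail)
(i) allowed
Total allowed: 7 of 9.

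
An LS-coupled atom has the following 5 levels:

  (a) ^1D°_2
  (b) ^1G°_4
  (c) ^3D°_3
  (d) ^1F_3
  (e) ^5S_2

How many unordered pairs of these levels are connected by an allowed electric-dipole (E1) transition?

2

(a)–(b): forbidden (parity, ΔL, ΔJ).
(a)–(c): forbidden (parity, ΔS).
(a)–(d): allowed.
(a)–(e): forbidden (ΔS, ΔL).
(b)–(c): forbidden (parity, ΔS, ΔL).
(b)–(d): allowed.
(b)–(e): forbidden (ΔS, ΔL, ΔJ).
(c)–(d): forbidden (ΔS).
(c)–(e): forbidden (ΔS, ΔL).
(d)–(e): forbidden (parity, ΔS, ΔL).
Allowed pairs: 2 of 10.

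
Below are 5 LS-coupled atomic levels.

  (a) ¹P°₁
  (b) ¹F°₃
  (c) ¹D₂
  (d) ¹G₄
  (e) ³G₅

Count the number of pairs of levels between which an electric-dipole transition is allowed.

3

(a)–(b): forbidden (parity, ΔL, ΔJ).
(a)–(c): allowed.
(a)–(d): forbidden (ΔL, ΔJ).
(a)–(e): forbidden (ΔS, ΔL, ΔJ).
(b)–(c): allowed.
(b)–(d): allowed.
(b)–(e): forbidden (ΔS, ΔJ).
(c)–(d): forbidden (parity, ΔL, ΔJ).
(c)–(e): forbidden (parity, ΔS, ΔL, ΔJ).
(d)–(e): forbidden (parity, ΔS).
Allowed pairs: 3 of 10.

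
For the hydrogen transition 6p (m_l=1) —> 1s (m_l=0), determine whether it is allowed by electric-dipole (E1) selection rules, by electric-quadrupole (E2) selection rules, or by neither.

Δl = 0 − 1 = -1; l_i + l_f = 1.
Δm_l = -1.
E1 (Δl = ±1, |Δm_l| ≤ 1): satisfied.
E2 (Δl = 0,±2, l_i+l_f ≥ 2, |Δm_l| ≤ 2): not satisfied.

E1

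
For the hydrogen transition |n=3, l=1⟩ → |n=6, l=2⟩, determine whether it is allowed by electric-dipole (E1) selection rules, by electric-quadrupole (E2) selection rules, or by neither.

E1

Δl = 2 − 1 = +1; l_i + l_f = 3.
E1 (Δl = ±1): satisfied.
E2 (Δl = 0,±2, l_i+l_f ≥ 2): not satisfied.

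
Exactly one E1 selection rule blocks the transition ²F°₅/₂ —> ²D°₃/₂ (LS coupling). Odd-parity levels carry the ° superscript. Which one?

parity

Initial level: S=1/2, L=3, J=5/2, parity odd. Final level: S=1/2, L=2, J=3/2, parity odd.
Parity must change: odd → odd — violated.
ΔS = 0: S: 1/2 → 1/2 — satisfied.
ΔL = 0, ±1 (not L=0↔0): L: 3 → 2, ΔL = -1 — satisfied.
ΔJ = 0, ±1 (not J=0↔0): J: 5/2 → 3/2, ΔJ = -1 — satisfied.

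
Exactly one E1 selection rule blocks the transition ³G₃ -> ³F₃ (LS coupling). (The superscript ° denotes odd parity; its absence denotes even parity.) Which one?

parity

Reading off the term symbols: S 1→1, L 4→3, J 3→3, parity even→even.
Parity must change: even → even — fails.
ΔL = 0, ±1 (not L=0↔0): L: 4 → 3, ΔL = -1 — passes.
ΔJ = 0, ±1 (not J=0↔0): J: 3 → 3, ΔJ = +0 — passes.
ΔS = 0: S: 1 → 1 — passes.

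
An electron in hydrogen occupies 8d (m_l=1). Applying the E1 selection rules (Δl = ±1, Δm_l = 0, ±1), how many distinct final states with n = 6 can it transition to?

E1 requires Δl = ±1, so l_f ∈ {1, 3}; with 0 ≤ l_f ≤ n_f−1 = 5, the allowed l_f values are {1, 3}.
For l_f = 1: m_f ∈ {m_i−1, m_i, m_i+1} ∩ [−1, 1] = {0, 1} → 2 states.
For l_f = 3: m_f ∈ {m_i−1, m_i, m_i+1} ∩ [−3, 3] = {0, 1, 2} → 3 states.
Total: 5.

5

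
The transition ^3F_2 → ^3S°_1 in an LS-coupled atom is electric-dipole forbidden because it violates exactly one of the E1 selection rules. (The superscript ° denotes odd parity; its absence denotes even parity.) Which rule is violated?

the ΔL = 0, ±1 rule

Parity must change: even → odd — ✓.
ΔS = 0: S: 1 → 1 — ✓.
ΔL = 0, ±1 (not L=0↔0): L: 3 → 0, ΔL = -3 — ✗.
ΔJ = 0, ±1 (not J=0↔0): J: 2 → 1, ΔJ = -1 — ✓.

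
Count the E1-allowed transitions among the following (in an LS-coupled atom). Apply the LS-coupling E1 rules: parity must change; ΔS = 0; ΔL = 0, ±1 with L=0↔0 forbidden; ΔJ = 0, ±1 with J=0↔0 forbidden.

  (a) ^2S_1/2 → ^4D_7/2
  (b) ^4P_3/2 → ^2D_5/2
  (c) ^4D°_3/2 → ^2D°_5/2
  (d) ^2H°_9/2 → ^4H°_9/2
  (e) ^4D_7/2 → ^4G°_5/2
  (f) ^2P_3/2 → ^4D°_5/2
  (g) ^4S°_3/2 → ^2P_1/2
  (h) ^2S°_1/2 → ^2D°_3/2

(a) forbidden (parity, ΔS, ΔL, ΔJ fail)
(b) forbidden (parity, ΔS fail)
(c) forbidden (parity, ΔS fail)
(d) forbidden (parity, ΔS fail)
(e) forbidden (ΔL fails)
(f) forbidden (ΔS fails)
(g) forbidden (ΔS fails)
(h) forbidden (parity, ΔL fail)
Total allowed: 0 of 8.

0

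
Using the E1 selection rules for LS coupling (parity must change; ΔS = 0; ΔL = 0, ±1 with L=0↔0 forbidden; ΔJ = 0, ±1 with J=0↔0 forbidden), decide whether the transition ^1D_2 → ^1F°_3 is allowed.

allowed

Initial level: S=0, L=2, J=2, parity even. Final level: S=0, L=3, J=3, parity odd.
Parity must change: even → odd — ok.
ΔL = 0, ±1 (not L=0↔0): L: 2 → 3, ΔL = +1 — ok.
ΔS = 0: S: 0 → 0 — ok.
ΔJ = 0, ±1 (not J=0↔0): J: 2 → 3, ΔJ = +1 — ok.
All four E1 rules are satisfied.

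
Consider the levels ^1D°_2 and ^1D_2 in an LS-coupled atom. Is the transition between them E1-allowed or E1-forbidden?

Initial level: S=0, L=2, J=2, parity odd. Final level: S=0, L=2, J=2, parity even.
ΔL = 0, ±1 (not L=0↔0): L: 2 → 2, ΔL = +0 — satisfied.
Parity must change: odd → even — satisfied.
ΔJ = 0, ±1 (not J=0↔0): J: 2 → 2, ΔJ = +0 — satisfied.
ΔS = 0: S: 0 → 0 — satisfied.
All four E1 rules are satisfied.

allowed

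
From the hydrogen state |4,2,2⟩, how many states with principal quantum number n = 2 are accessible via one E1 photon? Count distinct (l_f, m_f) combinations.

E1 requires Δl = ±1, so l_f ∈ {1, 3}; with 0 ≤ l_f ≤ n_f−1 = 1, the allowed l_f values are {1}.
For l_f = 1: m_f ∈ {m_i−1, m_i, m_i+1} ∩ [−1, 1] = {1} → 1 state.
Total: 1.

1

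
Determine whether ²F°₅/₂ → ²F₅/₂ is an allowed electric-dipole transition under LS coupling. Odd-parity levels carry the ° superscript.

Initial level: S=1/2, L=3, J=5/2, parity odd. Final level: S=1/2, L=3, J=5/2, parity even.
Parity must change: odd → even — ✓.
ΔS = 0: S: 1/2 → 1/2 — ✓.
ΔJ = 0, ±1 (not J=0↔0): J: 5/2 → 5/2, ΔJ = +0 — ✓.
ΔL = 0, ±1 (not L=0↔0): L: 3 → 3, ΔL = +0 — ✓.
All four E1 rules are satisfied.

allowed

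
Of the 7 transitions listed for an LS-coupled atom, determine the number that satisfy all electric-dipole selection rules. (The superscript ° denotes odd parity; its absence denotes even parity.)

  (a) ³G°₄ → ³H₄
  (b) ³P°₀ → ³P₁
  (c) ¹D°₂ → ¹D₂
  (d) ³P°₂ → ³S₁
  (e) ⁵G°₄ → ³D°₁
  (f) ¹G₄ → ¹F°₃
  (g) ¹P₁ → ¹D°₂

(a) allowed
(b) allowed
(c) allowed
(d) allowed
(e) forbidden (parity, ΔS, ΔL, ΔJ fail)
(f) allowed
(g) allowed
Total allowed: 6 of 7.

6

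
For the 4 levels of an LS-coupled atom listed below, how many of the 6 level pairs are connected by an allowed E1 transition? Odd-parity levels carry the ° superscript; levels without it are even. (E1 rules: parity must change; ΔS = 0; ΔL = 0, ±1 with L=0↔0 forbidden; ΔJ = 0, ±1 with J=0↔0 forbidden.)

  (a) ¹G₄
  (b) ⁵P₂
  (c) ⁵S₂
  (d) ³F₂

0

(a)–(b): forbidden (parity, ΔS, ΔL, ΔJ).
(a)–(c): forbidden (parity, ΔS, ΔL, ΔJ).
(a)–(d): forbidden (parity, ΔS, ΔJ).
(b)–(c): forbidden (parity).
(b)–(d): forbidden (parity, ΔS, ΔL).
(c)–(d): forbidden (parity, ΔS, ΔL).
Allowed pairs: 0 of 6.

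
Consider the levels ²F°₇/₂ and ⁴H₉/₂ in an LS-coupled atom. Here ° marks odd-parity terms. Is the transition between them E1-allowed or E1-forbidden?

forbidden

Initial level: S=1/2, L=3, J=7/2, parity odd. Final level: S=3/2, L=5, J=9/2, parity even.
ΔS = 0: S: 1/2 → 3/2 — violated.
ΔJ = 0, ±1 (not J=0↔0): J: 7/2 → 9/2, ΔJ = +1 — satisfied.
Parity must change: odd → even — satisfied.
ΔL = 0, ±1 (not L=0↔0): L: 3 → 5, ΔL = +2 — violated.
Rule(s) violated: ΔS, ΔL.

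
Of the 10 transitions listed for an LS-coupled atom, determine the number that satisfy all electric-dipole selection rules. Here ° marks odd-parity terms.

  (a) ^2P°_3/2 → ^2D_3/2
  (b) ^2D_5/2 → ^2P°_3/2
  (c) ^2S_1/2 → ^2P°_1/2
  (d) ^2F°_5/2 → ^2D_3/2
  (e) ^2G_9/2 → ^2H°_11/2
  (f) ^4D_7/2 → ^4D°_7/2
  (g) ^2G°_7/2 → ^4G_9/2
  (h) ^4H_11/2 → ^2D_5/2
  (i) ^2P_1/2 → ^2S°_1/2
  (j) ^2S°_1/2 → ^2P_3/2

(a) allowed
(b) allowed
(c) allowed
(d) allowed
(e) allowed
(f) allowed
(g) forbidden (ΔS fails)
(h) forbidden (parity, ΔS, ΔL, ΔJ fail)
(i) allowed
(j) allowed
Total allowed: 8 of 10.

8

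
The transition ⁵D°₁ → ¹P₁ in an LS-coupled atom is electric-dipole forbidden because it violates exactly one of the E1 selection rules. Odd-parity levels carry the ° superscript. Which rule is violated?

Reading off the term symbols: S 2→0, L 2→1, J 1→1, parity odd→even.
Parity must change: odd → even — ✓.
ΔS = 0: S: 2 → 0 — ✗.
ΔL = 0, ±1 (not L=0↔0): L: 2 → 1, ΔL = -1 — ✓.
ΔJ = 0, ±1 (not J=0↔0): J: 1 → 1, ΔJ = +0 — ✓.

the ΔS = 0 rule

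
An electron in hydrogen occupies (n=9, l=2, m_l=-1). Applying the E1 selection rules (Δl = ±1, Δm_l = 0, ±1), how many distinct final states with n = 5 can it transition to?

E1 requires Δl = ±1, so l_f ∈ {1, 3}; with 0 ≤ l_f ≤ n_f−1 = 4, the allowed l_f values are {1, 3}.
For l_f = 1: m_f ∈ {m_i−1, m_i, m_i+1} ∩ [−1, 1] = {-1, 0} → 2 states.
For l_f = 3: m_f ∈ {m_i−1, m_i, m_i+1} ∩ [−3, 3] = {-2, -1, 0} → 3 states.
Total: 5.

5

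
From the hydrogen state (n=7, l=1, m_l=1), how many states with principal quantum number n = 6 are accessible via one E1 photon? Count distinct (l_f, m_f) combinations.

E1 requires Δl = ±1, so l_f ∈ {0, 2}; with 0 ≤ l_f ≤ n_f−1 = 5, the allowed l_f values are {0, 2}.
For l_f = 0: m_f ∈ {m_i−1, m_i, m_i+1} ∩ [−0, 0] = {0} → 1 state.
For l_f = 2: m_f ∈ {m_i−1, m_i, m_i+1} ∩ [−2, 2] = {0, 1, 2} → 3 states.
Total: 4.

4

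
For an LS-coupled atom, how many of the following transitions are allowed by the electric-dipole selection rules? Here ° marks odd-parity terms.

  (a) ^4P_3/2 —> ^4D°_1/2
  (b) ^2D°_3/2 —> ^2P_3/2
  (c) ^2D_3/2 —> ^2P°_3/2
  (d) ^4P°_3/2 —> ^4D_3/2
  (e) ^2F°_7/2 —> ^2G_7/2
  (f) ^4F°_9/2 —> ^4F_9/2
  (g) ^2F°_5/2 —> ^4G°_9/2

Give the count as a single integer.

(a) allowed
(b) allowed
(c) allowed
(d) allowed
(e) allowed
(f) allowed
(g) forbidden (parity, ΔS, ΔJ fail)
Total allowed: 6 of 7.

6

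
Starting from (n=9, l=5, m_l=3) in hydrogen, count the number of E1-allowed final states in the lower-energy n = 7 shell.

6

E1 requires Δl = ±1, so l_f ∈ {4, 6}; with 0 ≤ l_f ≤ n_f−1 = 6, the allowed l_f values are {4, 6}.
For l_f = 4: m_f ∈ {m_i−1, m_i, m_i+1} ∩ [−4, 4] = {2, 3, 4} → 3 states.
For l_f = 6: m_f ∈ {m_i−1, m_i, m_i+1} ∩ [−6, 6] = {2, 3, 4} → 3 states.
Total: 6.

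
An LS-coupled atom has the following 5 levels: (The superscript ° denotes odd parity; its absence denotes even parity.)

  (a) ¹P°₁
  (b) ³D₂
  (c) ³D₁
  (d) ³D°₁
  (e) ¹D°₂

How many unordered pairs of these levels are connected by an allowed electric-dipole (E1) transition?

(a)–(b): forbidden (ΔS).
(a)–(c): forbidden (ΔS).
(a)–(d): forbidden (parity, ΔS).
(a)–(e): forbidden (parity).
(b)–(c): forbidden (parity).
(b)–(d): allowed.
(b)–(e): forbidden (ΔS).
(c)–(d): allowed.
(c)–(e): forbidden (ΔS).
(d)–(e): forbidden (parity, ΔS).
Allowed pairs: 2 of 10.

2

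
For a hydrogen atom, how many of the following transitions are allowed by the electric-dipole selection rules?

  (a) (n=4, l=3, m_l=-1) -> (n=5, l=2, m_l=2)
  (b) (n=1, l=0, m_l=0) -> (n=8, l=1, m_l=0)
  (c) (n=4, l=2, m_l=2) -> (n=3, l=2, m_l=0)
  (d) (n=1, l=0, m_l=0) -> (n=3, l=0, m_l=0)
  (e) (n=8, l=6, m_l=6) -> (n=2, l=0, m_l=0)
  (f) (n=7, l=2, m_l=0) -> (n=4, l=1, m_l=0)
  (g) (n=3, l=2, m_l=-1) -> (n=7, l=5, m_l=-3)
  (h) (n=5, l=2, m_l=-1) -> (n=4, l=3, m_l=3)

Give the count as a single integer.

2

(a) forbidden — Δm_l = +3 (E1 requires Δm_l = 0, ±1)
(b) allowed
(c) forbidden — Δl = +0 (E1 requires Δl = ±1); Δm_l = -2 (E1 requires Δm_l = 0, ±1)
(d) forbidden — Δl = +0 (E1 requires Δl = ±1)
(e) forbidden — Δl = -6 (E1 requires Δl = ±1); Δm_l = -6 (E1 requires Δm_l = 0, ±1)
(f) allowed
(g) forbidden — Δl = +3 (E1 requires Δl = ±1); Δm_l = -2 (E1 requires Δm_l = 0, ±1)
(h) forbidden — Δm_l = +4 (E1 requires Δm_l = 0, ±1)
Total allowed: 2 of 8.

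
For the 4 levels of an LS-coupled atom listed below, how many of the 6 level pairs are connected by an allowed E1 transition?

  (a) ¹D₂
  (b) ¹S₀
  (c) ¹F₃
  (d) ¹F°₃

(a)–(b): forbidden (parity, ΔL, ΔJ).
(a)–(c): forbidden (parity).
(a)–(d): allowed.
(b)–(c): forbidden (parity, ΔL, ΔJ).
(b)–(d): forbidden (ΔL, ΔJ).
(c)–(d): allowed.
Allowed pairs: 2 of 6.

2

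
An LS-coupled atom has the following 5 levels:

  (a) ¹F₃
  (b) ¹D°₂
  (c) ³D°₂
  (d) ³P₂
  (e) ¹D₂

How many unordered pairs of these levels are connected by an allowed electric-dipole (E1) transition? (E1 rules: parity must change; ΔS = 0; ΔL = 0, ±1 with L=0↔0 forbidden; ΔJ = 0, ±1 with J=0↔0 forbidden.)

3

(a)–(b): allowed.
(a)–(c): forbidden (ΔS).
(a)–(d): forbidden (parity, ΔS, ΔL).
(a)–(e): forbidden (parity).
(b)–(c): forbidden (parity, ΔS).
(b)–(d): forbidden (ΔS).
(b)–(e): allowed.
(c)–(d): allowed.
(c)–(e): forbidden (ΔS).
(d)–(e): forbidden (parity, ΔS).
Allowed pairs: 3 of 10.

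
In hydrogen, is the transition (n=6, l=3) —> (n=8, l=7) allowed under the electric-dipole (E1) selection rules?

Δl = 7 − 3 = +4; the E1 rule Δl = ±1 is fails.
The transition is electric-dipole forbidden.

forbidden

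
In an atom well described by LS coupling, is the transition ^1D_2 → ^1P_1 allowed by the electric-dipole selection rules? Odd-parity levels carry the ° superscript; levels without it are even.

forbidden

Reading off the term symbols: S 0→0, L 2→1, J 2→1, parity even→even.
Parity must change: even → even — fails.
ΔJ = 0, ±1 (not J=0↔0): J: 2 → 1, ΔJ = -1 — ok.
ΔS = 0: S: 0 → 0 — ok.
ΔL = 0, ±1 (not L=0↔0): L: 2 → 1, ΔL = -1 — ok.
Rule(s) violated: parity.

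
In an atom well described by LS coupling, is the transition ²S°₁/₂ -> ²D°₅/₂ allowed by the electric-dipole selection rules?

forbidden

Parity must change: odd → odd — fails.
ΔS = 0: S: 1/2 → 1/2 — passes.
ΔL = 0, ±1 (not L=0↔0): L: 0 → 2, ΔL = +2 — fails.
ΔJ = 0, ±1 (not J=0↔0): J: 1/2 → 5/2, ΔJ = +2 — fails.
Rule(s) violated: parity, ΔL, ΔJ.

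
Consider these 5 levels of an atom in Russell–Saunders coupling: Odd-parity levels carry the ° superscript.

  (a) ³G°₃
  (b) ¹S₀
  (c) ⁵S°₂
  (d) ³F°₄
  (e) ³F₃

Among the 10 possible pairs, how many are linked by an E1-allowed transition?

(a)–(b): forbidden (ΔS, ΔL, ΔJ).
(a)–(c): forbidden (parity, ΔS, ΔL).
(a)–(d): forbidden (parity).
(a)–(e): allowed.
(b)–(c): forbidden (ΔS, ΔL, ΔJ).
(b)–(d): forbidden (ΔS, ΔL, ΔJ).
(b)–(e): forbidden (parity, ΔS, ΔL, ΔJ).
(c)–(d): forbidden (parity, ΔS, ΔL, ΔJ).
(c)–(e): forbidden (ΔS, ΔL).
(d)–(e): allowed.
Allowed pairs: 2 of 10.

2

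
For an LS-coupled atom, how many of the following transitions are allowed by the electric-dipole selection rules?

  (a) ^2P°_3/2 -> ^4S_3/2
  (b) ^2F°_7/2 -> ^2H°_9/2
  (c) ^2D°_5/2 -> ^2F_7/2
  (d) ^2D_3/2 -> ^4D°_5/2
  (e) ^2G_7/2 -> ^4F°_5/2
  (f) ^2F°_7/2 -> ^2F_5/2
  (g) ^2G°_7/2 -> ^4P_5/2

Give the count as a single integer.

2

(a) forbidden (ΔS fails)
(b) forbidden (parity, ΔL fail)
(c) allowed
(d) forbidden (ΔS fails)
(e) forbidden (ΔS fails)
(f) allowed
(g) forbidden (ΔS, ΔL fail)
Total allowed: 2 of 7.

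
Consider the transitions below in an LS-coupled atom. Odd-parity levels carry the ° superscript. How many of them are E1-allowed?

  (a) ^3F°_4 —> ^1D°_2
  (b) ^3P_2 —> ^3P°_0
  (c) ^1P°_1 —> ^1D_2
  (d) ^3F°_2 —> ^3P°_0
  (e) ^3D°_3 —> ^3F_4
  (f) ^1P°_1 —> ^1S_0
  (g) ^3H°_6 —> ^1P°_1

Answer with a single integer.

3

(a) forbidden (parity, ΔS, ΔJ fail)
(b) forbidden (ΔJ fails)
(c) allowed
(d) forbidden (parity, ΔL, ΔJ fail)
(e) allowed
(f) allowed
(g) forbidden (parity, ΔS, ΔL, ΔJ fail)
Total allowed: 3 of 7.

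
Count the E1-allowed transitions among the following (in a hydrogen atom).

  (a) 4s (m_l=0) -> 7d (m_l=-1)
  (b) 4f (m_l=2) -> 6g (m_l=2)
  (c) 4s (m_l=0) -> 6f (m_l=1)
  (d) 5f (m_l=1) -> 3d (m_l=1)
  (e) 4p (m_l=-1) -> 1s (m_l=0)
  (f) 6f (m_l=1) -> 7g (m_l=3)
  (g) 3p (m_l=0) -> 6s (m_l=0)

(a) forbidden — Δl = +2 (E1 requires Δl = ±1)
(b) allowed
(c) forbidden — Δl = +3 (E1 requires Δl = ±1)
(d) allowed
(e) allowed
(f) forbidden — Δm_l = +2 (E1 requires Δm_l = 0, ±1)
(g) allowed
Total allowed: 4 of 7.

4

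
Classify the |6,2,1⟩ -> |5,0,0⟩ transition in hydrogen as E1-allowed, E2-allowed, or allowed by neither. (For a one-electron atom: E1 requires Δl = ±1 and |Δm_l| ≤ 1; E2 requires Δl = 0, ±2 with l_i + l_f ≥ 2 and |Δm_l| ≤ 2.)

Δl = 0 − 2 = -2; l_i + l_f = 2.
Δm_l = -1.
E1 (Δl = ±1, |Δm_l| ≤ 1): not satisfied.
E2 (Δl = 0,±2, l_i+l_f ≥ 2, |Δm_l| ≤ 2): satisfied.

E2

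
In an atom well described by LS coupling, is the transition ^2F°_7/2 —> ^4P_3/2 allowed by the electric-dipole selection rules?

forbidden

Parity must change: odd → even — satisfied.
ΔS = 0: S: 1/2 → 3/2 — violated.
ΔL = 0, ±1 (not L=0↔0): L: 3 → 1, ΔL = -2 — violated.
ΔJ = 0, ±1 (not J=0↔0): J: 7/2 → 3/2, ΔJ = -2 — violated.
Rule(s) violated: ΔS, ΔL, ΔJ.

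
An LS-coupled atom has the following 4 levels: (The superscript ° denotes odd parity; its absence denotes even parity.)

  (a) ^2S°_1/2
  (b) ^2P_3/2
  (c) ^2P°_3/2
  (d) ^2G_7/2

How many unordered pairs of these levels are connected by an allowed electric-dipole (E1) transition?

2

(a)–(b): allowed.
(a)–(c): forbidden (parity).
(a)–(d): forbidden (ΔL, ΔJ).
(b)–(c): allowed.
(b)–(d): forbidden (parity, ΔL, ΔJ).
(c)–(d): forbidden (ΔL, ΔJ).
Allowed pairs: 2 of 6.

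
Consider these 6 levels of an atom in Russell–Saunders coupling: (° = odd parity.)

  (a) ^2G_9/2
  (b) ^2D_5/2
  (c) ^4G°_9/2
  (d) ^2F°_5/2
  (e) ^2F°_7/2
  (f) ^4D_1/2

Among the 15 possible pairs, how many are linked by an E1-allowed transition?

3

(a)–(b): forbidden (parity, ΔL, ΔJ).
(a)–(c): forbidden (ΔS).
(a)–(d): forbidden (ΔJ).
(a)–(e): allowed.
(a)–(f): forbidden (parity, ΔS, ΔL, ΔJ).
(b)–(c): forbidden (ΔS, ΔL, ΔJ).
(b)–(d): allowed.
(b)–(e): allowed.
(b)–(f): forbidden (parity, ΔS, ΔJ).
(c)–(d): forbidden (parity, ΔS, ΔJ).
(c)–(e): forbidden (parity, ΔS).
(c)–(f): forbidden (ΔL, ΔJ).
(d)–(e): forbidden (parity).
(d)–(f): forbidden (ΔS, ΔJ).
(e)–(f): forbidden (ΔS, ΔJ).
Allowed pairs: 3 of 15.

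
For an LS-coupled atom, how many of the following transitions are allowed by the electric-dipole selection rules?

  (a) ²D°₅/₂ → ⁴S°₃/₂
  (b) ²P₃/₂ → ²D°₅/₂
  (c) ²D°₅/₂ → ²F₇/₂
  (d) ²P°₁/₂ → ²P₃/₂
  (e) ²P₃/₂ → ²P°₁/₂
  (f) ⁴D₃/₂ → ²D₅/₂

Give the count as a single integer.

(a) forbidden (parity, ΔS, ΔL fail)
(b) allowed
(c) allowed
(d) allowed
(e) allowed
(f) forbidden (parity, ΔS fail)
Total allowed: 4 of 6.

4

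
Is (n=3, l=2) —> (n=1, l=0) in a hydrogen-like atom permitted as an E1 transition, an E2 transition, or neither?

Δl = 0 − 2 = -2; l_i + l_f = 2.
E1 (Δl = ±1): not satisfied.
E2 (Δl = 0,±2, l_i+l_f ≥ 2): satisfied.

E2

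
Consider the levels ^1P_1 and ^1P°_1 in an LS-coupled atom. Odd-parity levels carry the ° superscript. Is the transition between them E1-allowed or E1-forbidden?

allowed

Initial level: S=0, L=1, J=1, parity even. Final level: S=0, L=1, J=1, parity odd.
Parity must change: even → odd — satisfied.
ΔS = 0: S: 0 → 0 — satisfied.
ΔL = 0, ±1 (not L=0↔0): L: 1 → 1, ΔL = +0 — satisfied.
ΔJ = 0, ±1 (not J=0↔0): J: 1 → 1, ΔJ = +0 — satisfied.
All four E1 rules are satisfied.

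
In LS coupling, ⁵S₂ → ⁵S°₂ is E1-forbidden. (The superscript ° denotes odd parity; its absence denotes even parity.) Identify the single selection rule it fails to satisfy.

Parity must change: even → odd — ✓.
ΔS = 0: S: 2 → 2 — ✓.
ΔL = 0, ±1 (not L=0↔0): L: 0 → 0, ΔL = +0 — ✗.
ΔJ = 0, ±1 (not J=0↔0): J: 2 → 2, ΔJ = +0 — ✓.

the L=0 ↔ L=0 exclusion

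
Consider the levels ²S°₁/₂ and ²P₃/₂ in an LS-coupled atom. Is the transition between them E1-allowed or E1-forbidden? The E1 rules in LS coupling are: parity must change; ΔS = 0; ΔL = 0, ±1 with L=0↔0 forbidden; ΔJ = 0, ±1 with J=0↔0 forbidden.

allowed

ΔS = 0: S: 1/2 → 1/2 — ✓.
ΔL = 0, ±1 (not L=0↔0): L: 0 → 1, ΔL = +1 — ✓.
ΔJ = 0, ±1 (not J=0↔0): J: 1/2 → 3/2, ΔJ = +1 — ✓.
Parity must change: odd → even — ✓.
All four E1 rules are satisfied.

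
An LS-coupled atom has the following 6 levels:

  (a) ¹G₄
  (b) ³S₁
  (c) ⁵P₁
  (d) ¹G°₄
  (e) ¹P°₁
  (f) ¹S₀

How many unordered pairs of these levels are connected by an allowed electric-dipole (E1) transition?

(a)–(b): forbidden (parity, ΔS, ΔL, ΔJ).
(a)–(c): forbidden (parity, ΔS, ΔL, ΔJ).
(a)–(d): allowed.
(a)–(e): forbidden (ΔL, ΔJ).
(a)–(f): forbidden (parity, ΔL, ΔJ).
(b)–(c): forbidden (parity, ΔS).
(b)–(d): forbidden (ΔS, ΔL, ΔJ).
(b)–(e): forbidden (ΔS).
(b)–(f): forbidden (parity, ΔS, ΔL).
(c)–(d): forbidden (ΔS, ΔL, ΔJ).
(c)–(e): forbidden (ΔS).
(c)–(f): forbidden (parity, ΔS).
(d)–(e): forbidden (parity, ΔL, ΔJ).
(d)–(f): forbidden (ΔL, ΔJ).
(e)–(f): allowed.
Allowed pairs: 2 of 15.

2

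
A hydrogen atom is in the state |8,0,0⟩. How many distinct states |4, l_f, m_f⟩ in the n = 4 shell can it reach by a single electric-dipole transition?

3

E1 requires Δl = ±1, so l_f ∈ {-1, 1}; with 0 ≤ l_f ≤ n_f−1 = 3, the allowed l_f values are {1}.
For l_f = 1: m_f ∈ {m_i−1, m_i, m_i+1} ∩ [−1, 1] = {-1, 0, 1} → 3 states.
Total: 3.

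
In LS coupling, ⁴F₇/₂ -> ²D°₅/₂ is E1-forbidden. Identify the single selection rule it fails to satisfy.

Initial level: S=3/2, L=3, J=7/2, parity even. Final level: S=1/2, L=2, J=5/2, parity odd.
ΔS = 0: S: 3/2 → 1/2 — fails.
ΔL = 0, ±1 (not L=0↔0): L: 3 → 2, ΔL = -1 — ok.
ΔJ = 0, ±1 (not J=0↔0): J: 7/2 → 5/2, ΔJ = -1 — ok.
Parity must change: even → odd — ok.

the ΔS = 0 rule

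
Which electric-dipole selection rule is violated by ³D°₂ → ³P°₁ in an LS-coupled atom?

parity

Reading off the term symbols: S 1→1, L 2→1, J 2→1, parity odd→odd.
ΔJ = 0, ±1 (not J=0↔0): J: 2 → 1, ΔJ = -1 — ✓.
ΔL = 0, ±1 (not L=0↔0): L: 2 → 1, ΔL = -1 — ✓.
Parity must change: odd → odd — ✗.
ΔS = 0: S: 1 → 1 — ✓.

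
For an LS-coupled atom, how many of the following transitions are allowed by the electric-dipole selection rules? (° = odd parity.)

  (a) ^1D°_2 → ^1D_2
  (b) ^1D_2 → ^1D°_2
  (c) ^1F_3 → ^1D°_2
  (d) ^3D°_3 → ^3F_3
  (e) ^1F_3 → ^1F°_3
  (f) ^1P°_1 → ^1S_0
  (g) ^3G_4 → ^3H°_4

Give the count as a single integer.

7

(a) allowed
(b) allowed
(c) allowed
(d) allowed
(e) allowed
(f) allowed
(g) allowed
Total allowed: 7 of 7.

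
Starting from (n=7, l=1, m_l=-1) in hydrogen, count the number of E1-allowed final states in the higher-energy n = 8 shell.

4

E1 requires Δl = ±1, so l_f ∈ {0, 2}; with 0 ≤ l_f ≤ n_f−1 = 7, the allowed l_f values are {0, 2}.
For l_f = 0: m_f ∈ {m_i−1, m_i, m_i+1} ∩ [−0, 0] = {0} → 1 state.
For l_f = 2: m_f ∈ {m_i−1, m_i, m_i+1} ∩ [−2, 2] = {-2, -1, 0} → 3 states.
Total: 4.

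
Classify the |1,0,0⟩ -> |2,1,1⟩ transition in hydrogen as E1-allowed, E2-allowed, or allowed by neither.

Δl = 1 − 0 = +1; l_i + l_f = 1.
Δm_l = +1.
E1 (Δl = ±1, |Δm_l| ≤ 1): satisfied.
E2 (Δl = 0,±2, l_i+l_f ≥ 2, |Δm_l| ≤ 2): not satisfied.

E1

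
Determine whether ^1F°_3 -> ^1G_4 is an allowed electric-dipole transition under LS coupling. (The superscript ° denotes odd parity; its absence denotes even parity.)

allowed

ΔJ = 0, ±1 (not J=0↔0): J: 3 → 4, ΔJ = +1 — passes.
ΔS = 0: S: 0 → 0 — passes.
ΔL = 0, ±1 (not L=0↔0): L: 3 → 4, ΔL = +1 — passes.
Parity must change: odd → even — passes.
All four E1 rules are satisfied.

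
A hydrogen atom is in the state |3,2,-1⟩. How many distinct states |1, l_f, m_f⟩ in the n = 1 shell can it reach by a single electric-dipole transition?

E1 requires l_f ∈ {1, 3}, but neither lies in [0, 0], so no final state is reachable.
Total: 0.

0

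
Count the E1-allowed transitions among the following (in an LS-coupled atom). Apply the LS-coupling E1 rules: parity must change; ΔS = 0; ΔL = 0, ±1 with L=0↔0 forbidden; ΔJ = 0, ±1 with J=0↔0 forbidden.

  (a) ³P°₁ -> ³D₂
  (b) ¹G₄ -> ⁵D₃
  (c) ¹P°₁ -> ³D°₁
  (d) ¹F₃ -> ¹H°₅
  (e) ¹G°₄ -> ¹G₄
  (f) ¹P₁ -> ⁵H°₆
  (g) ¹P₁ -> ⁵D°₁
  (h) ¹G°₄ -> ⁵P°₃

2

(a) allowed
(b) forbidden (parity, ΔS, ΔL fail)
(c) forbidden (parity, ΔS fail)
(d) forbidden (ΔL, ΔJ fail)
(e) allowed
(f) forbidden (ΔS, ΔL, ΔJ fail)
(g) forbidden (ΔS fails)
(h) forbidden (parity, ΔS, ΔL fail)
Total allowed: 2 of 8.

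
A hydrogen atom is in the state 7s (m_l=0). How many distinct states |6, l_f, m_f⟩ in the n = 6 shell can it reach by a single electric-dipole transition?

3

E1 requires Δl = ±1, so l_f ∈ {-1, 1}; with 0 ≤ l_f ≤ n_f−1 = 5, the allowed l_f values are {1}.
For l_f = 1: m_f ∈ {m_i−1, m_i, m_i+1} ∩ [−1, 1] = {-1, 0, 1} → 3 states.
Total: 3.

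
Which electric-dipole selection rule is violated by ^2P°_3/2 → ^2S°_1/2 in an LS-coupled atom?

Parity must change: odd → odd — fails.
ΔS = 0: S: 1/2 → 1/2 — ok.
ΔL = 0, ±1 (not L=0↔0): L: 1 → 0, ΔL = -1 — ok.
ΔJ = 0, ±1 (not J=0↔0): J: 3/2 → 1/2, ΔJ = -1 — ok.

parity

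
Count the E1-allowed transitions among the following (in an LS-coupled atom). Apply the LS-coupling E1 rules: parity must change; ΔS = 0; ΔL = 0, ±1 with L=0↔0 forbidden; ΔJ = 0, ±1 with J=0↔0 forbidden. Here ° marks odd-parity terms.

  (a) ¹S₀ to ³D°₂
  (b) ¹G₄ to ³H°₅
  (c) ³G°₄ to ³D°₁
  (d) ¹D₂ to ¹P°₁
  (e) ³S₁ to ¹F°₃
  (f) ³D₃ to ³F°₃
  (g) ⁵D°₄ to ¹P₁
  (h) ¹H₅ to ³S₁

2

(a) forbidden (ΔS, ΔL, ΔJ fail)
(b) forbidden (ΔS fails)
(c) forbidden (parity, ΔL, ΔJ fail)
(d) allowed
(e) forbidden (ΔS, ΔL, ΔJ fail)
(f) allowed
(g) forbidden (ΔS, ΔJ fail)
(h) forbidden (parity, ΔS, ΔL, ΔJ fail)
Total allowed: 2 of 8.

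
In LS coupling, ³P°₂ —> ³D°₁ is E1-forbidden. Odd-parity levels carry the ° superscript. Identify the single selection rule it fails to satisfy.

Initial level: S=1, L=1, J=2, parity odd. Final level: S=1, L=2, J=1, parity odd.
ΔL = 0, ±1 (not L=0↔0): L: 1 → 2, ΔL = +1 — satisfied.
Parity must change: odd → odd — violated.
ΔS = 0: S: 1 → 1 — satisfied.
ΔJ = 0, ±1 (not J=0↔0): J: 2 → 1, ΔJ = -1 — satisfied.

parity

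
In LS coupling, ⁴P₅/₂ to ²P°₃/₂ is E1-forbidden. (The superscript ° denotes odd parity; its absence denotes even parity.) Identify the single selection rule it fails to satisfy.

Parity must change: even → odd — passes.
ΔL = 0, ±1 (not L=0↔0): L: 1 → 1, ΔL = +0 — passes.
ΔJ = 0, ±1 (not J=0↔0): J: 5/2 → 3/2, ΔJ = -1 — passes.
ΔS = 0: S: 3/2 → 1/2 — fails.

the ΔS = 0 rule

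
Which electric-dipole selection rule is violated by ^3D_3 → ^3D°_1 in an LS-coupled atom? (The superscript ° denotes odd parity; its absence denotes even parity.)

Parity must change: even → odd — satisfied.
ΔS = 0: S: 1 → 1 — satisfied.
ΔL = 0, ±1 (not L=0↔0): L: 2 → 2, ΔL = +0 — satisfied.
ΔJ = 0, ±1 (not J=0↔0): J: 3 → 1, ΔJ = -2 — violated.

the ΔJ = 0, ±1 rule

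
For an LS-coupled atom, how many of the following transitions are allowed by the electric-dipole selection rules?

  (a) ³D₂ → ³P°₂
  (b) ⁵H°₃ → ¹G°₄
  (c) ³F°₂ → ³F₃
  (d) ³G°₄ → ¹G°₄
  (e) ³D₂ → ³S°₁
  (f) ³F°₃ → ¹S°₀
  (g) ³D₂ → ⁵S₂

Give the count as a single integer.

2

(a) allowed
(b) forbidden (parity, ΔS fail)
(c) allowed
(d) forbidden (parity, ΔS fail)
(e) forbidden (ΔL fails)
(f) forbidden (parity, ΔS, ΔL, ΔJ fail)
(g) forbidden (parity, ΔS, ΔL fail)
Total allowed: 2 of 7.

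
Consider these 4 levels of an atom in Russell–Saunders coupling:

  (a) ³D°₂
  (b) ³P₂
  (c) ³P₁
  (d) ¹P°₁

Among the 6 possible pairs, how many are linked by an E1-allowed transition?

(a)–(b): allowed.
(a)–(c): allowed.
(a)–(d): forbidden (parity, ΔS).
(b)–(c): forbidden (parity).
(b)–(d): forbidden (ΔS).
(c)–(d): forbidden (ΔS).
Allowed pairs: 2 of 6.

2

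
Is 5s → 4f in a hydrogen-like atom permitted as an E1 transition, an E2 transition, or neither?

neither

Δl = 3 − 0 = +3; l_i + l_f = 3.
E1 (Δl = ±1): not satisfied.
E2 (Δl = 0,±2, l_i+l_f ≥ 2): not satisfied.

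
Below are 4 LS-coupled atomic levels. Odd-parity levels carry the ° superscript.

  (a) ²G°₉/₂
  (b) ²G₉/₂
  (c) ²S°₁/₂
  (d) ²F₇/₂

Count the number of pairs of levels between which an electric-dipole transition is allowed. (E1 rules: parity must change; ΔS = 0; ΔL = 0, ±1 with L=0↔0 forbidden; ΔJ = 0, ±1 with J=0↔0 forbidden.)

(a)–(b): allowed.
(a)–(c): forbidden (parity, ΔL, ΔJ).
(a)–(d): allowed.
(b)–(c): forbidden (ΔL, ΔJ).
(b)–(d): forbidden (parity).
(c)–(d): forbidden (ΔL, ΔJ).
Allowed pairs: 2 of 6.

2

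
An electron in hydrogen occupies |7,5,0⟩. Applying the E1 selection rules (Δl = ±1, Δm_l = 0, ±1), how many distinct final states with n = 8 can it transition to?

E1 requires Δl = ±1, so l_f ∈ {4, 6}; with 0 ≤ l_f ≤ n_f−1 = 7, the allowed l_f values are {4, 6}.
For l_f = 4: m_f ∈ {m_i−1, m_i, m_i+1} ∩ [−4, 4] = {-1, 0, 1} → 3 states.
For l_f = 6: m_f ∈ {m_i−1, m_i, m_i+1} ∩ [−6, 6] = {-1, 0, 1} → 3 states.
Total: 6.

6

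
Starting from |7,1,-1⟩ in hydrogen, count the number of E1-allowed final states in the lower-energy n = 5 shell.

4

E1 requires Δl = ±1, so l_f ∈ {0, 2}; with 0 ≤ l_f ≤ n_f−1 = 4, the allowed l_f values are {0, 2}.
For l_f = 0: m_f ∈ {m_i−1, m_i, m_i+1} ∩ [−0, 0] = {0} → 1 state.
For l_f = 2: m_f ∈ {m_i−1, m_i, m_i+1} ∩ [−2, 2] = {-2, -1, 0} → 3 states.
Total: 4.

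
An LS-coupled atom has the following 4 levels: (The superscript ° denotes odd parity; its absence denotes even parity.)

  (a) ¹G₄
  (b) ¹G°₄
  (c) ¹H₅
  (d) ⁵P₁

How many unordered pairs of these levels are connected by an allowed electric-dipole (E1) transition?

(a)–(b): allowed.
(a)–(c): forbidden (parity).
(a)–(d): forbidden (parity, ΔS, ΔL, ΔJ).
(b)–(c): allowed.
(b)–(d): forbidden (ΔS, ΔL, ΔJ).
(c)–(d): forbidden (parity, ΔS, ΔL, ΔJ).
Allowed pairs: 2 of 6.

2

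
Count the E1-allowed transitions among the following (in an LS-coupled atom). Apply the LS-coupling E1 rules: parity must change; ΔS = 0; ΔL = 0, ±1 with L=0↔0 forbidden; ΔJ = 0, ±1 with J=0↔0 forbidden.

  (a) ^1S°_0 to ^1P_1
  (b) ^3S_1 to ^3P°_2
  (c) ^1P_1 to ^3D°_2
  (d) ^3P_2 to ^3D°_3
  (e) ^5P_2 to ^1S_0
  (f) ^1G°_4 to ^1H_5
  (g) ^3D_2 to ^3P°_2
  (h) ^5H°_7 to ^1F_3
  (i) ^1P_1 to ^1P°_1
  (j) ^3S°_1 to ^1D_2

(a) allowed
(b) allowed
(c) forbidden (ΔS fails)
(d) allowed
(e) forbidden (parity, ΔS, ΔJ fail)
(f) allowed
(g) allowed
(h) forbidden (ΔS, ΔL, ΔJ fail)
(i) allowed
(j) forbidden (ΔS, ΔL fail)
Total allowed: 6 of 10.

6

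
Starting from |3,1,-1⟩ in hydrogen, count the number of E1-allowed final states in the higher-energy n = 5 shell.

E1 requires Δl = ±1, so l_f ∈ {0, 2}; with 0 ≤ l_f ≤ n_f−1 = 4, the allowed l_f values are {0, 2}.
For l_f = 0: m_f ∈ {m_i−1, m_i, m_i+1} ∩ [−0, 0] = {0} → 1 state.
For l_f = 2: m_f ∈ {m_i−1, m_i, m_i+1} ∩ [−2, 2] = {-2, -1, 0} → 3 states.
Total: 4.

4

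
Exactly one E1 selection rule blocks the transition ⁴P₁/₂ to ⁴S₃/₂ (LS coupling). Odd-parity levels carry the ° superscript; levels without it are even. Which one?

Parity must change: even → even — fails.
ΔS = 0: S: 3/2 → 3/2 — passes.
ΔL = 0, ±1 (not L=0↔0): L: 1 → 0, ΔL = -1 — passes.
ΔJ = 0, ±1 (not J=0↔0): J: 1/2 → 3/2, ΔJ = +1 — passes.

parity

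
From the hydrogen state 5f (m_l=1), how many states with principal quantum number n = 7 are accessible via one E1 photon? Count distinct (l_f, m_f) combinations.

E1 requires Δl = ±1, so l_f ∈ {2, 4}; with 0 ≤ l_f ≤ n_f−1 = 6, the allowed l_f values are {2, 4}.
For l_f = 2: m_f ∈ {m_i−1, m_i, m_i+1} ∩ [−2, 2] = {0, 1, 2} → 3 states.
For l_f = 4: m_f ∈ {m_i−1, m_i, m_i+1} ∩ [−4, 4] = {0, 1, 2} → 3 states.
Total: 6.

6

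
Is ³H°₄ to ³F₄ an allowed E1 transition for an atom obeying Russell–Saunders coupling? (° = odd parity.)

Reading off the term symbols: S 1→1, L 5→3, J 4→4, parity odd→even.
ΔL = 0, ±1 (not L=0↔0): L: 5 → 3, ΔL = -2 — ✗.
Parity must change: odd → even — ✓.
ΔS = 0: S: 1 → 1 — ✓.
ΔJ = 0, ±1 (not J=0↔0): J: 4 → 4, ΔJ = +0 — ✓.
Rule(s) violated: ΔL.

forbidden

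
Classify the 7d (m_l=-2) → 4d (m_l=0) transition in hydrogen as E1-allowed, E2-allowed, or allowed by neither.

Δl = 2 − 2 = +0; l_i + l_f = 4.
Δm_l = +2.
E1 (Δl = ±1, |Δm_l| ≤ 1): not satisfied.
E2 (Δl = 0,±2, l_i+l_f ≥ 2, |Δm_l| ≤ 2): satisfied.

E2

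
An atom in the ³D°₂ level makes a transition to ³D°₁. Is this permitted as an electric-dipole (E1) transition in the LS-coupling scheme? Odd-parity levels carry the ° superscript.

forbidden

Parity must change: odd → odd — fails.
ΔS = 0: S: 1 → 1 — passes.
ΔL = 0, ±1 (not L=0↔0): L: 2 → 2, ΔL = +0 — passes.
ΔJ = 0, ±1 (not J=0↔0): J: 2 → 1, ΔJ = -1 — passes.
Rule(s) violated: parity.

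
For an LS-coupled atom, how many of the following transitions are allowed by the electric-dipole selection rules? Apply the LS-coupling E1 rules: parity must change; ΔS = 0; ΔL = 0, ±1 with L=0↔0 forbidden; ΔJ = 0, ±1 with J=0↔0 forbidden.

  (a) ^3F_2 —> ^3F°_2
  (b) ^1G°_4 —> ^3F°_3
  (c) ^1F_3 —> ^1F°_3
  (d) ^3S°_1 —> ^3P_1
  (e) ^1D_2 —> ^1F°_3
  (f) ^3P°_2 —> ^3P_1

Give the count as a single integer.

(a) allowed
(b) forbidden (parity, ΔS fail)
(c) allowed
(d) allowed
(e) allowed
(f) allowed
Total allowed: 5 of 6.

5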